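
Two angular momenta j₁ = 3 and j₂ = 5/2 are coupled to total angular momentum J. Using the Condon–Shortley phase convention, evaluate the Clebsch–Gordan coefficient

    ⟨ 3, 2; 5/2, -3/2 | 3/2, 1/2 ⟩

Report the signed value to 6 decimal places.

√[4·4!2!1!/8! · 5!1!1!4!2!1!] = √(192/7)
  +(−1)^0/∏(0,4,1,1,1,0)! = 1/24  (running 1/24)
  +(−1)^1/∏(1,3,0,0,2,1)! = -1/12  (running -1/24)
⟨..|..⟩ = √(192/7)·(-1/24) = -0.218218

−√(1/21) ≈ -0.218218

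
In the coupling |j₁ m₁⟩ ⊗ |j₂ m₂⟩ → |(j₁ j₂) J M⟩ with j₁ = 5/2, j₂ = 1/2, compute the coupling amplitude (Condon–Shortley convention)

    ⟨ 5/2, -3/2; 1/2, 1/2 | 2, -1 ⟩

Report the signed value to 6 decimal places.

√[5·1!4!0!/6! · 1!4!1!0!1!3!] = √(24)
  +(−1)^1/∏(1,0,3,0,1,0)! = -1/6  (running -1/6)
⟨..|..⟩ = √(24)·(-1/6) = -0.816497

-0.816497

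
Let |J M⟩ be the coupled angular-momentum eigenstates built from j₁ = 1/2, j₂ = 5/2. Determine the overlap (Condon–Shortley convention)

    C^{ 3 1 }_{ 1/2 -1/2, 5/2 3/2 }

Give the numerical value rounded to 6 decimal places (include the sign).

√[7·0!1!5!/7! · 0!1!4!1!4!2!] = √(192)
  +(−1)^0/∏(0,0,1,4,0,1)! = 1/24  (running 1/24)
⟨..|..⟩ = √(192)·(1/24) = +0.577350

+√(1/3) ≈ +0.577350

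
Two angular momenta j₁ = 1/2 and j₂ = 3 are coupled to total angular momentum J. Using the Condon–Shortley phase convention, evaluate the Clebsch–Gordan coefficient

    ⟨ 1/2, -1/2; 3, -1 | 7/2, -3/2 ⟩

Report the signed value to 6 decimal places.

+√(5/7) ≈ +0.845154

j₁+j₂−J=0  J+j₁−j₂=1  J−j₁+j₂=6  j₁+j₂+J+1=8
(j₁±m₁, j₂±m₂, J±M) = (0,1,2,4,2,5)
P² = 11520/7
sum k=0..0:
  [0] +1/48 = 1/48
S = 1/48
C² = P²·S² = 5/7 ; C = +0.845154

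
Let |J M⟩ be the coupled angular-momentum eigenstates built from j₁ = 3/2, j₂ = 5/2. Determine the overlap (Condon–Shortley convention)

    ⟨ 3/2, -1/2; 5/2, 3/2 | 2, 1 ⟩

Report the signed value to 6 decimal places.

+√(1/42) ≈ +0.154303

j₁+j₂−J=2  J+j₁−j₂=1  J−j₁+j₂=3  j₁+j₂+J+1=7
(j₁±m₁, j₂±m₂, J±M) = (1,2,4,1,3,1)
P² = 24/7
sum k=1..2:
  [1] −1/6 = -1/6
  [2] +1/4 = 1/4
S = 1/12
C² = P²·S² = 1/42 ; C = +0.154303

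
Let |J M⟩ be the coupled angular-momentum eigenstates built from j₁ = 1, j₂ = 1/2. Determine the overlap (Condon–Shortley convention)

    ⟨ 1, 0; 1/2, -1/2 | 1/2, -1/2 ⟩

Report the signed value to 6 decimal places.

+√(1/3) = +0.577350

triangle: 1!×1!×0!/3! = 1/6
(j±m)!: 1!×1!×0!×1!×0!×1! = 1
prefactor² = (2J+1)×Δ×N² = 1/3
  k=0: +1/(0!×1!×1!×0!×0!×0!) = 1
Σ = 1  ⇒  CG² = 1/3×1² = 1/3
CG = +√(1/3) = +0.577350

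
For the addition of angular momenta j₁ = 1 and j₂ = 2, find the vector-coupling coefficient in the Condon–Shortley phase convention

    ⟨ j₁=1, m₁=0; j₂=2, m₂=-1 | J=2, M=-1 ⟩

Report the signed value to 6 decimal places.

triangle: 1!*1!*3!/6! = 6/720
(j±m)!: 1!*1!*1!*3!*1!*3! = 36
prefactor² = (2J+1)*Δ*N² = 3/2
  k=0: +1/(0!*1!*1!*1!*0!*2!) = 1/2
  k=1: −1/(1!*0!*0!*0!*1!*3!) = -1/6
Σ = 1/3  ⇒  CG² = 3/2*1/3² = 1/6
CG = +√(1/6) = +0.408248

+0.408248  (= +√(1/6))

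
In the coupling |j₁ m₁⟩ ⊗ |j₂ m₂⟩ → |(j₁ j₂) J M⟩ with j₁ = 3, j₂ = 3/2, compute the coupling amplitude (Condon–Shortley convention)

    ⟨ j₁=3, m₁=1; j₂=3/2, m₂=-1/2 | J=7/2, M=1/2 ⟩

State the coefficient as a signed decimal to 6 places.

+0.534522

√[8·1!5!2!/9! · 4!2!1!2!4!3!] = √(512/7)
  +(−1)^0/∏(0,1,2,1,3,1)! = 1/12  (running 1/12)
  +(−1)^1/∏(1,0,1,0,4,2)! = -1/48  (running 1/16)
⟨..|..⟩ = √(512/7)·(1/16) = +0.534522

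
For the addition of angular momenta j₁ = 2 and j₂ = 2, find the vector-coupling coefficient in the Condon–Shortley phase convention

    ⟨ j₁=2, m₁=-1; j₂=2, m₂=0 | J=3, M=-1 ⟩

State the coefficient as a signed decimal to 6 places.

triangle: 1!×3!×3!/8! = 36/40320
(j±m)!: 1!×3!×2!×2!×2!×4! = 1152
prefactor² = (2J+1)×Δ×N² = 36/5
  k=0: +1/(0!×1!×3!×2!×0!×1!) = 1/12
  k=1: −1/(1!×0!×2!×1!×1!×2!) = -1/4
Σ = -1/6  ⇒  CG² = 36/5×(-1/6)² = 1/5
CG = −√(1/5) = -0.447214

−√(1/5) = -0.447214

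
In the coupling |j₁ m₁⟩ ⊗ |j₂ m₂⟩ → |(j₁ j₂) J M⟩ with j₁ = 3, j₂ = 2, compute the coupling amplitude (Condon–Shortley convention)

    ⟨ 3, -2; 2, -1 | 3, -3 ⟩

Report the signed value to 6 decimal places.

-0.645497  (= −√(5/12))

√[7·2!4!2!/9! · 1!5!1!3!0!6!] = √(960)
  +(−1)^1/∏(1,1,4,0,0,2)! = -1/48  (running -1/48)
⟨..|..⟩ = √(960)·(-1/48) = -0.645497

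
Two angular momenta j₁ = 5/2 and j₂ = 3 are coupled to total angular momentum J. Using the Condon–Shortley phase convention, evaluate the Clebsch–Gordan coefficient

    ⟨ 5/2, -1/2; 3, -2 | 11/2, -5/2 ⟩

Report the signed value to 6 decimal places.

triangle: 0!×5!×6!/12! = 86400/479001600
(j±m)!: 2!×3!×1!×5!×3!×8! = 348364800
prefactor² = (2J+1)×Δ×N² = 8294400/11
  k=0: +1/(0!×0!×3!×1!×2!×5!) = 1/1440
Σ = 1/1440  ⇒  CG² = 8294400/11×1/1440² = 4/11
CG = +√(4/11) = +0.603023

+0.603023  (= +√(4/11))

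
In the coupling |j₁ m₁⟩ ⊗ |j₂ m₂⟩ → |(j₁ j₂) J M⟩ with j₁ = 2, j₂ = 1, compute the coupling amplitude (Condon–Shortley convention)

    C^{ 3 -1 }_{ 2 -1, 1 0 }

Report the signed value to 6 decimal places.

+0.730297

triangle: 0!×4!×2!/7! = 48/5040
(j±m)!: 1!×3!×1!×1!×2!×4! = 288
prefactor² = (2J+1)×Δ×N² = 96/5
  k=0: +1/(0!×0!×3!×1!×1!×1!) = 1/6
Σ = 1/6  ⇒  CG² = 96/5×1/6² = 8/15
CG = +√(8/15) = +0.730297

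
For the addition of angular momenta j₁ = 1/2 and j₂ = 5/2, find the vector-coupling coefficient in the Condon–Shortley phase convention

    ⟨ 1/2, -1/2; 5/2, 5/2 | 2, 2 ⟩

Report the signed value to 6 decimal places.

−√(5/6) = -0.912871

√[5·1!0!4!/6! · 0!1!5!0!4!0!] = √(480)
  +(−1)^1/∏(1,0,0,4,0,0)! = -1/24  (running -1/24)
⟨..|..⟩ = √(480)·(-1/24) = -0.912871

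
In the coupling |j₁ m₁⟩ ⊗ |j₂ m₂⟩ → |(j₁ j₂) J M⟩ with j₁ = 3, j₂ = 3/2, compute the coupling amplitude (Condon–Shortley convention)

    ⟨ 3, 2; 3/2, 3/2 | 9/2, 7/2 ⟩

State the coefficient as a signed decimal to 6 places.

triangle: 0!*6!*3!/10! = 4320/3628800
(j±m)!: 5!*1!*3!*0!*8!*1! = 29030400
prefactor² = (2J+1)*Δ*N² = 345600
  k=0: +1/(0!*0!*1!*3!*5!*0!) = 1/720
Σ = 1/720  ⇒  CG² = 345600*1/720² = 2/3
CG = +√(2/3) = +0.816497

+0.816497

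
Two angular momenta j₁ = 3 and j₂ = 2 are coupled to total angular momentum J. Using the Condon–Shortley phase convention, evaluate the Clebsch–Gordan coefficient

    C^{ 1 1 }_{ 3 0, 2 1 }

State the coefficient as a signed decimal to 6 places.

-0.292770  (= −√(3/35))

j₁+j₂−J=4  J+j₁−j₂=2  J−j₁+j₂=0  j₁+j₂+J+1=7
(j₁±m₁, j₂±m₂, J±M) = (3,3,3,1,2,0)
P² = 432/35
sum k=3..3:
  [3] −1/12 = -1/12
S = -1/12
C² = P²·S² = 3/35 ; C = -0.292770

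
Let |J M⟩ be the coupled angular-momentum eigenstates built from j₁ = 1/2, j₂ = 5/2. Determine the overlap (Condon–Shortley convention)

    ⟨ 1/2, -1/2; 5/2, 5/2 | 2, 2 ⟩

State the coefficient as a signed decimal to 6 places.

−√(5/6) = -0.912871

triangle: 1!×0!×4!/6! = 24/720
(j±m)!: 0!×1!×5!×0!×4!×0! = 2880
prefactor² = (2J+1)×Δ×N² = 480
  k=1: −1/(1!×0!×0!×4!×0!×0!) = -1/24
Σ = -1/24  ⇒  CG² = 480×(-1/24)² = 5/6
CG = −√(5/6) = -0.912871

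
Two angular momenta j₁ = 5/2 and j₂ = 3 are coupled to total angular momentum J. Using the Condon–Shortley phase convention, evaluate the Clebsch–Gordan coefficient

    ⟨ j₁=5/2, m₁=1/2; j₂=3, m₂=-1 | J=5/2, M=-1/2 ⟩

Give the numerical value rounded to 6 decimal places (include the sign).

−√(8/35) ≈ -0.478091

√[6·3!2!3!/9! · 3!2!2!4!2!3!] = √(288/35)
  +(−1)^0/∏(0,3,2,2,0,1)! = 1/24  (running 1/24)
  +(−1)^1/∏(1,2,1,1,1,2)! = -1/4  (running -5/24)
  +(−1)^2/∏(2,1,0,0,2,3)! = 1/24  (running -1/6)
⟨..|..⟩ = √(288/35)·(-1/6) = -0.478091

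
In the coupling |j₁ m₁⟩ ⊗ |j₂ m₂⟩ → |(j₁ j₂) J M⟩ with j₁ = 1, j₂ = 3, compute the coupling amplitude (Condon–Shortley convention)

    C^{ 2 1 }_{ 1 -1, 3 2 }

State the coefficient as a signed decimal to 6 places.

√[5·2!0!4!/7! · 0!2!5!1!3!1!] = √(480/7)
  +(−1)^2/∏(2,0,0,3,0,1)! = 1/12  (running 1/12)
⟨..|..⟩ = √(480/7)·(1/12) = +0.690066

+0.690066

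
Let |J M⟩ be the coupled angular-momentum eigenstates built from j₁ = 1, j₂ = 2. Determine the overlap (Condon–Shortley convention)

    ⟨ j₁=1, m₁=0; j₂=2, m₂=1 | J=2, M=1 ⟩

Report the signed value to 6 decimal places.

triangle: 1!·1!·3!/6! = 6/720
(j±m)!: 1!·1!·3!·1!·3!·1! = 36
prefactor² = (2J+1)·Δ·N² = 3/2
  k=0: +1/(0!·1!·1!·3!·0!·0!) = 1/6
  k=1: −1/(1!·0!·0!·2!·1!·1!) = -1/2
Σ = -1/3  ⇒  CG² = 3/2·(-1/3)² = 1/6
CG = −√(1/6) = -0.408248

-0.408248  (= −√(1/6))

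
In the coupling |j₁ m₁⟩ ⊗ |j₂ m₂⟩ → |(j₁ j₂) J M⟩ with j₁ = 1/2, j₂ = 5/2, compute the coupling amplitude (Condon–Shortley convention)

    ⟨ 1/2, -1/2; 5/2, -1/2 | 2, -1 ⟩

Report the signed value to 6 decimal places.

triangle: 1!*0!*4!/6! = 24/720
(j±m)!: 0!*1!*2!*3!*1!*3! = 72
prefactor² = (2J+1)*Δ*N² = 12
  k=1: −1/(1!*0!*0!*1!*0!*3!) = -1/6
Σ = -1/6  ⇒  CG² = 12*(-1/6)² = 1/3
CG = −√(1/3) = -0.577350

-0.577350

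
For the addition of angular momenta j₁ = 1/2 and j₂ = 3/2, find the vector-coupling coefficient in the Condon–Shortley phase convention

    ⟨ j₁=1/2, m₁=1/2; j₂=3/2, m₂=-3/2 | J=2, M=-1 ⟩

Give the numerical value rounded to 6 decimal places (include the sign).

+0.500000

j₁+j₂−J=0  J+j₁−j₂=1  J−j₁+j₂=3  j₁+j₂+J+1=5
(j₁±m₁, j₂±m₂, J±M) = (1,0,0,3,1,3)
P² = 9
sum k=0..0:
  [0] +1/6 = 1/6
S = 1/6
C² = P²·S² = 1/4 ; C = +0.500000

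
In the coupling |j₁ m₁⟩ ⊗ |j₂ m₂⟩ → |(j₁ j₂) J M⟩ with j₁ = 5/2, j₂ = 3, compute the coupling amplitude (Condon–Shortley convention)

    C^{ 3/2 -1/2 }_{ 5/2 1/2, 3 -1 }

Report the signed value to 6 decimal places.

j₁+j₂−J=4  J+j₁−j₂=1  J−j₁+j₂=2  j₁+j₂+J+1=8
(j₁±m₁, j₂±m₂, J±M) = (3,2,2,4,1,2)
P² = 192/35
sum k=1..2:
  [1] −1/6 = -1/6
  [2] +1/8 = 1/8
S = -1/24
C² = P²·S² = 1/105 ; C = -0.097590

-0.097590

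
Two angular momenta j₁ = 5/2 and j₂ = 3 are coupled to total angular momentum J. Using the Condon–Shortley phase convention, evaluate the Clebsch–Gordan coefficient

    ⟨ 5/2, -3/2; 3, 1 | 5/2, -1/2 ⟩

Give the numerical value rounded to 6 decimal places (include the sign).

+0.169031

triangle: 3!·2!·3!/9! = 72/362880
(j±m)!: 1!·4!·4!·2!·2!·3! = 13824
prefactor² = (2J+1)·Δ·N² = 576/35
  k=2: +1/(2!·1!·2!·2!·0!·1!) = 1/8
  k=3: −1/(3!·0!·1!·1!·1!·2!) = -1/12
Σ = 1/24  ⇒  CG² = 576/35·1/24² = 1/35
CG = +√(1/35) = +0.169031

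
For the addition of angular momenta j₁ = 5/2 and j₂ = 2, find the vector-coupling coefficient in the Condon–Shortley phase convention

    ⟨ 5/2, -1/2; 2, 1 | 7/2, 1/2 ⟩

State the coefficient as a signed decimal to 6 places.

√[8·1!4!3!/9! · 2!3!3!1!4!3!] = √(1152/35)
  +(−1)^0/∏(0,1,3,3,1,0)! = 1/36  (running 1/36)
  +(−1)^1/∏(1,0,2,2,2,1)! = -1/8  (running -7/72)
⟨..|..⟩ = √(1152/35)·(-7/72) = -0.557773

-0.557773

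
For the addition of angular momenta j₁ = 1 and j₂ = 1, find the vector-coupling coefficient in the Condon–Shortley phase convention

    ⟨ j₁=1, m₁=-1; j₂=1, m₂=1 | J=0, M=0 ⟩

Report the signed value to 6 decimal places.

+0.577350  (= +√(1/3))

j₁+j₂−J=2  J+j₁−j₂=0  J−j₁+j₂=0  j₁+j₂+J+1=3
(j₁±m₁, j₂±m₂, J±M) = (0,2,2,0,0,0)
P² = 4/3
sum k=2..2:
  [2] +1/2 = 1/2
S = 1/2
C² = P²·S² = 1/3 ; C = +0.577350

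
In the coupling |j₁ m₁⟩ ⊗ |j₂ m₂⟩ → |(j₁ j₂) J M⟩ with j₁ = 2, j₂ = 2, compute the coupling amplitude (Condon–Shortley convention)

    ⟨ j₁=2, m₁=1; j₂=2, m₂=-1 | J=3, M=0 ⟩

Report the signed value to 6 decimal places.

+√(2/5) = +0.632456

√[7·1!3!3!/8! · 3!1!1!3!3!3!] = √(81/10)
  +(−1)^0/∏(0,1,1,1,2,2)! = 1/4  (running 1/4)
  +(−1)^1/∏(1,0,0,0,3,3)! = -1/36  (running 2/9)
⟨..|..⟩ = √(81/10)·(2/9) = +0.632456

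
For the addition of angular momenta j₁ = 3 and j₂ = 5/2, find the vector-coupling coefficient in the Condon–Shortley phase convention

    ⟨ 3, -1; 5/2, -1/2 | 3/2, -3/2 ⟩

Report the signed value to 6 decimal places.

j₁+j₂−J=4  J+j₁−j₂=2  J−j₁+j₂=1  j₁+j₂+J+1=8
(j₁±m₁, j₂±m₂, J±M) = (2,4,2,3,0,3)
P² = 576/35
sum k=2..2:
  [2] +1/8 = 1/8
S = 1/8
C² = P²·S² = 9/35 ; C = +0.507093

+√(9/35) ≈ +0.507093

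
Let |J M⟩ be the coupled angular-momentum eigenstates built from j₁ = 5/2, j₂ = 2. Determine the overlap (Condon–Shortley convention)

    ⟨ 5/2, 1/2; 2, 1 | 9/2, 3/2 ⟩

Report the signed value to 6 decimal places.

√[10·0!5!4!/10! · 3!2!3!1!6!3!] = √(17280/7)
  +(−1)^0/∏(0,0,2,3,3,1)! = 1/72  (running 1/72)
⟨..|..⟩ = √(17280/7)·(1/72) = +0.690066

+0.690066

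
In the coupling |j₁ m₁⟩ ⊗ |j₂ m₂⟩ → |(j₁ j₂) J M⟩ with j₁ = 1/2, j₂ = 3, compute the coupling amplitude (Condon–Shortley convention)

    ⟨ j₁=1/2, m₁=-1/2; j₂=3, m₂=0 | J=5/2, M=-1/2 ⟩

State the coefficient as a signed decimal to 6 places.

j₁+j₂−J=1  J+j₁−j₂=0  J−j₁+j₂=5  j₁+j₂+J+1=7
(j₁±m₁, j₂±m₂, J±M) = (0,1,3,3,2,3)
P² = 432/7
sum k=1..1:
  [1] −1/12 = -1/12
S = -1/12
C² = P²·S² = 3/7 ; C = -0.654654

-0.654654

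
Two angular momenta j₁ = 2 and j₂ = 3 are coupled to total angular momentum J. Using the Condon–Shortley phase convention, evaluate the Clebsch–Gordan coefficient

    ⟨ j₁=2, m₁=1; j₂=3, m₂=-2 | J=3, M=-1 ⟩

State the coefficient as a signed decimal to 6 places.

j₁+j₂−J=2  J+j₁−j₂=2  J−j₁+j₂=4  j₁+j₂+J+1=9
(j₁±m₁, j₂±m₂, J±M) = (3,1,1,5,2,4)
P² = 64
sum k=0..1:
  [0] +1/12 = 1/12
  [1] −1/48 = -1/48
S = 1/16
C² = P²·S² = 1/4 ; C = +0.500000

+0.500000  (= +√(1/4))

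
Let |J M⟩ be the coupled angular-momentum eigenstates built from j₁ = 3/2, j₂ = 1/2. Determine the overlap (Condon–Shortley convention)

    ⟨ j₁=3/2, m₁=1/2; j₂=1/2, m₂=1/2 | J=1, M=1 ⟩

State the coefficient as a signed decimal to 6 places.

−√(1/4) = -0.500000

triangle: 1!·2!·0!/4! = 2/24
(j±m)!: 2!·1!·1!·0!·2!·0! = 4
prefactor² = (2J+1)·Δ·N² = 1
  k=1: −1/(1!·0!·0!·0!·2!·0!) = -1/2
Σ = -1/2  ⇒  CG² = 1·(-1/2)² = 1/4
CG = −√(1/4) = -0.500000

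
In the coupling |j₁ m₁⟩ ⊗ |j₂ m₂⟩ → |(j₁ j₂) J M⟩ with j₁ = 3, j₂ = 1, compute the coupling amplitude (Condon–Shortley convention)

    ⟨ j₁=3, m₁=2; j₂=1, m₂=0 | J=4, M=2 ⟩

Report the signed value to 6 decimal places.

+√(3/7) = +0.654654

triangle: 0!×6!×2!/9! = 1440/362880
(j±m)!: 5!×1!×1!×1!×6!×2! = 172800
prefactor² = (2J+1)×Δ×N² = 43200/7
  k=0: +1/(0!×0!×1!×1!×5!×1!) = 1/120
Σ = 1/120  ⇒  CG² = 43200/7×1/120² = 3/7
CG = +√(3/7) = +0.654654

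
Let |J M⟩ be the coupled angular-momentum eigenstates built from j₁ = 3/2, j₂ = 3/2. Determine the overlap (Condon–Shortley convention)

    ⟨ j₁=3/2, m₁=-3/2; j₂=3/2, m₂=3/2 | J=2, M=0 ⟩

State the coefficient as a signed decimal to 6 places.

-0.500000  (= −√(1/4))

triangle: 1!×2!×2!/6! = 4/720
(j±m)!: 0!×3!×3!×0!×2!×2! = 144
prefactor² = (2J+1)×Δ×N² = 4
  k=1: −1/(1!×0!×2!×2!×0!×0!) = -1/4
Σ = -1/4  ⇒  CG² = 4×(-1/4)² = 1/4
CG = −√(1/4) = -0.500000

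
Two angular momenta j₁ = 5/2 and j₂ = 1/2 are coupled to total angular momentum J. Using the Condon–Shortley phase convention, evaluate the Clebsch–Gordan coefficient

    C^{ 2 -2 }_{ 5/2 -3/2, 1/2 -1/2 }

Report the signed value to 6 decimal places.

j₁+j₂−J=1  J+j₁−j₂=4  J−j₁+j₂=0  j₁+j₂+J+1=6
(j₁±m₁, j₂±m₂, J±M) = (1,4,0,1,0,4)
P² = 96
sum k=0..0:
  [0] +1/24 = 1/24
S = 1/24
C² = P²·S² = 1/6 ; C = +0.408248

+√(1/6) = +0.408248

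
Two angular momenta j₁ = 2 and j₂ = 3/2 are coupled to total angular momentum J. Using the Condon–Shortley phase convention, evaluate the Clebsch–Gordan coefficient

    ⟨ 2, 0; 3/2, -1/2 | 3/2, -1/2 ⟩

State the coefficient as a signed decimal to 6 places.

−√(1/5) = -0.447214

√[4·2!2!1!/6! · 2!2!1!2!1!2!] = √(16/45)
  +(−1)^0/∏(0,2,2,1,0,0)! = 1/4  (running 1/4)
  +(−1)^1/∏(1,1,1,0,1,1)! = -1  (running -3/4)
⟨..|..⟩ = √(16/45)·(-3/4) = -0.447214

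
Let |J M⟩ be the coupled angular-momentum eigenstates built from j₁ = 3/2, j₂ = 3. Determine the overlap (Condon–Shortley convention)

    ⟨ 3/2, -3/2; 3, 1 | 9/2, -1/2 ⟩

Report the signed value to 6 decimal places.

√[10·0!3!6!/10! · 0!3!4!2!4!5!] = √(69120/7)
  +(−1)^0/∏(0,0,3,4,0,2)! = 1/288  (running 1/288)
⟨..|..⟩ = √(69120/7)·(1/288) = +0.345033

+0.345033  (= +√(5/42))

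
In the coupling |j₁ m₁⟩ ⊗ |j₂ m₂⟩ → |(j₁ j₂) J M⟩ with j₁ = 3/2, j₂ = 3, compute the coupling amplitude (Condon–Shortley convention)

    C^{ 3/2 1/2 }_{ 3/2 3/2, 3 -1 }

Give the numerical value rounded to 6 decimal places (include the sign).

triangle: 3!×0!×3!/7! = 36/5040
(j±m)!: 3!×0!×2!×4!×2!×1! = 576
prefactor² = (2J+1)×Δ×N² = 576/35
  k=0: +1/(0!×3!×0!×2!×0!×1!) = 1/12
Σ = 1/12  ⇒  CG² = 576/35×1/12² = 4/35
CG = +√(4/35) = +0.338062

+√(4/35) ≈ +0.338062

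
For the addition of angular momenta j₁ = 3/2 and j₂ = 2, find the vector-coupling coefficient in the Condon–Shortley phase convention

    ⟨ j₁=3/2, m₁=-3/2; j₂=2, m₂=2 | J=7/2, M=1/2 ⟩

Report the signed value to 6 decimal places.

j₁+j₂−J=0  J+j₁−j₂=3  J−j₁+j₂=4  j₁+j₂+J+1=8
(j₁±m₁, j₂±m₂, J±M) = (0,3,4,0,4,3)
P² = 20736/35
sum k=0..0:
  [0] +1/144 = 1/144
S = 1/144
C² = P²·S² = 1/35 ; C = +0.169031

+0.169031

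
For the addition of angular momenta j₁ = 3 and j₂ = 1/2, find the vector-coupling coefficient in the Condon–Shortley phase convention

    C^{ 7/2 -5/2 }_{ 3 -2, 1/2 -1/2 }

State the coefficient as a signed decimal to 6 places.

+0.925820

√[8·0!6!1!/8! · 1!5!0!1!1!6!] = √(86400/7)
  +(−1)^0/∏(0,0,5,0,1,1)! = 1/120  (running 1/120)
⟨..|..⟩ = √(86400/7)·(1/120) = +0.925820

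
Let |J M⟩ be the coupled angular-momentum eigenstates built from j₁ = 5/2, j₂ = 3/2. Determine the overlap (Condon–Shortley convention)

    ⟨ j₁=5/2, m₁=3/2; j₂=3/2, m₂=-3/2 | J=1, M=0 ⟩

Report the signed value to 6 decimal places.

√[3·3!2!0!/6! · 4!1!0!3!1!1!] = √(36/5)
  +(−1)^0/∏(0,3,1,0,1,0)! = 1/6  (running 1/6)
⟨..|..⟩ = √(36/5)·(1/6) = +0.447214

+√(1/5) = +0.447214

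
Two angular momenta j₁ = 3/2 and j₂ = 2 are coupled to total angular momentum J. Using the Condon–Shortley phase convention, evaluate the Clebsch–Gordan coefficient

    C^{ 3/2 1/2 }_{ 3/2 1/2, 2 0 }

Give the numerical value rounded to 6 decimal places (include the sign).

j₁+j₂−J=2  J+j₁−j₂=1  J−j₁+j₂=2  j₁+j₂+J+1=6
(j₁±m₁, j₂±m₂, J±M) = (2,1,2,2,2,1)
P² = 16/45
sum k=0..1:
  [0] +1/4 = 1/4
  [1] −1/1 = -1
S = -3/4
C² = P²·S² = 1/5 ; C = -0.447214

−√(1/5) = -0.447214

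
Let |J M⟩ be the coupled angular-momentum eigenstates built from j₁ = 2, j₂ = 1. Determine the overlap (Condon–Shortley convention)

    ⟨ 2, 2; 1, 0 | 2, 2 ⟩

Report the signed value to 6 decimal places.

+0.816497  (= +√(2/3))

j₁+j₂−J=1  J+j₁−j₂=3  J−j₁+j₂=1  j₁+j₂+J+1=6
(j₁±m₁, j₂±m₂, J±M) = (4,0,1,1,4,0)
P² = 24
sum k=0..0:
  [0] +1/6 = 1/6
S = 1/6
C² = P²·S² = 2/3 ; C = +0.816497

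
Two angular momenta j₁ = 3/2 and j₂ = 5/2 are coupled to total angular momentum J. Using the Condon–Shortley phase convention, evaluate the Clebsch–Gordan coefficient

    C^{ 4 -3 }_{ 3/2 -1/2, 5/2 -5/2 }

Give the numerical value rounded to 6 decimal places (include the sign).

triangle: 0!×3!×5!/9! = 720/362880
(j±m)!: 1!×2!×0!×5!×1!×7! = 1209600
prefactor² = (2J+1)×Δ×N² = 21600
  k=0: +1/(0!×0!×2!×0!×1!×5!) = 1/240
Σ = 1/240  ⇒  CG² = 21600×1/240² = 3/8
CG = +√(3/8) = +0.612372

+√(3/8) = +0.612372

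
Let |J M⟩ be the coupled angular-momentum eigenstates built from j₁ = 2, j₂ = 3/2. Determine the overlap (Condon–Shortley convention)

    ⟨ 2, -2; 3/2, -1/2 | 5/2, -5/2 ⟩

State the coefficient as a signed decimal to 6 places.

j₁+j₂−J=1  J+j₁−j₂=3  J−j₁+j₂=2  j₁+j₂+J+1=7
(j₁±m₁, j₂±m₂, J±M) = (0,4,1,2,0,5)
P² = 576/7
sum k=1..1:
  [1] −1/12 = -1/12
S = -1/12
C² = P²·S² = 4/7 ; C = -0.755929

−√(4/7) ≈ -0.755929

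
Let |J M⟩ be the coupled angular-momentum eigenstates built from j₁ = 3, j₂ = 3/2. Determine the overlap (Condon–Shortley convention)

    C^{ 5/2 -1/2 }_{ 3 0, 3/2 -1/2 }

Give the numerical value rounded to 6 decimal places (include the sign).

−√(6/35) = -0.414039

√[6·2!4!1!/8! · 3!3!1!2!2!3!] = √(216/35)
  +(−1)^0/∏(0,2,3,1,1,0)! = 1/12  (running 1/12)
  +(−1)^1/∏(1,1,2,0,2,1)! = -1/4  (running -1/6)
⟨..|..⟩ = √(216/35)·(-1/6) = -0.414039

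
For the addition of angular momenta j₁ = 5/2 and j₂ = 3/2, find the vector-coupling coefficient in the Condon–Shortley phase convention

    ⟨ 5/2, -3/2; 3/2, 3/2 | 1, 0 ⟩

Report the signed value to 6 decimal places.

-0.447214  (= −√(1/5))

√[3·3!2!0!/6! · 1!4!3!0!1!1!] = √(36/5)
  +(−1)^3/∏(3,0,1,0,1,0)! = -1/6  (running -1/6)
⟨..|..⟩ = √(36/5)·(-1/6) = -0.447214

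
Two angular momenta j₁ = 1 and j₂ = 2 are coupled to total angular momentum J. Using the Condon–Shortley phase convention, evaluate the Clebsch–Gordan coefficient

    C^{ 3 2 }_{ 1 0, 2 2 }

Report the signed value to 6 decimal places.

+0.577350  (= +√(1/3))

√[7·0!2!4!/7! · 1!1!4!0!5!1!] = √(192)
  +(−1)^0/∏(0,0,1,4,1,0)! = 1/24  (running 1/24)
⟨..|..⟩ = √(192)·(1/24) = +0.577350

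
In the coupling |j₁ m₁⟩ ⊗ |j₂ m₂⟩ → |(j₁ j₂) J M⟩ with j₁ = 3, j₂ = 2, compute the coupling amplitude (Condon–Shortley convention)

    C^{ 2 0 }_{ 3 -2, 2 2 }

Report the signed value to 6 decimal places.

−√(5/14) = -0.597614

j₁+j₂−J=3  J+j₁−j₂=3  J−j₁+j₂=1  j₁+j₂+J+1=8
(j₁±m₁, j₂±m₂, J±M) = (1,5,4,0,2,2)
P² = 360/7
sum k=3..3:
  [3] −1/12 = -1/12
S = -1/12
C² = P²·S² = 5/14 ; C = -0.597614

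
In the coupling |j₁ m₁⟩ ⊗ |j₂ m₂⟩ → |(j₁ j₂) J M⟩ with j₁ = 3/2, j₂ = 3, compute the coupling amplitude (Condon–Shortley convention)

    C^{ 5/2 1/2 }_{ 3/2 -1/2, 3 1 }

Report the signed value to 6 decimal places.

-0.119523

triangle: 2!×1!×4!/8! = 48/40320
(j±m)!: 1!×2!×4!×2!×3!×2! = 1152
prefactor² = (2J+1)×Δ×N² = 288/35
  k=1: −1/(1!×1!×1!×3!×0!×1!) = -1/6
  k=2: +1/(2!×0!×0!×2!×1!×2!) = 1/8
Σ = -1/24  ⇒  CG² = 288/35×(-1/24)² = 1/70
CG = −√(1/70) = -0.119523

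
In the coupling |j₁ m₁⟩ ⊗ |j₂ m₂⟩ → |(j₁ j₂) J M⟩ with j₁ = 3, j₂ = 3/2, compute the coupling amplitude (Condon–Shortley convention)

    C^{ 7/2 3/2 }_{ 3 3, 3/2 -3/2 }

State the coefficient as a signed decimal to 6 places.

+0.308607  (= +√(2/21))

j₁+j₂−J=1  J+j₁−j₂=5  J−j₁+j₂=2  j₁+j₂+J+1=9
(j₁±m₁, j₂±m₂, J±M) = (6,0,0,3,5,2)
P² = 38400/7
sum k=0..0:
  [0] +1/240 = 1/240
S = 1/240
C² = P²·S² = 2/21 ; C = +0.308607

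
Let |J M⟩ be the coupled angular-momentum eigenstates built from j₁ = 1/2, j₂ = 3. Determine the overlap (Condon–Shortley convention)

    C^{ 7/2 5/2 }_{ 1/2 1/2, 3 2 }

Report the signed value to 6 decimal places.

+√(6/7) ≈ +0.925820

triangle: 0!*1!*6!/8! = 720/40320
(j±m)!: 1!*0!*5!*1!*6!*1! = 86400
prefactor² = (2J+1)*Δ*N² = 86400/7
  k=0: +1/(0!*0!*0!*5!*1!*1!) = 1/120
Σ = 1/120  ⇒  CG² = 86400/7*1/120² = 6/7
CG = +√(6/7) = +0.925820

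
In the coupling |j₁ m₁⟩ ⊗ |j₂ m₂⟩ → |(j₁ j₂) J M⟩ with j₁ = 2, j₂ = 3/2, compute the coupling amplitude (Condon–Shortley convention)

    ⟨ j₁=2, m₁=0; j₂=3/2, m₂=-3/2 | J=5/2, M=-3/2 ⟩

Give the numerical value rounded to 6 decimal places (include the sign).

triangle: 1!×3!×2!/7! = 12/5040
(j±m)!: 2!×2!×0!×3!×1!×4! = 576
prefactor² = (2J+1)×Δ×N² = 288/35
  k=0: +1/(0!×1!×2!×0!×1!×2!) = 1/4
Σ = 1/4  ⇒  CG² = 288/35×1/4² = 18/35
CG = +√(18/35) = +0.717137

+0.717137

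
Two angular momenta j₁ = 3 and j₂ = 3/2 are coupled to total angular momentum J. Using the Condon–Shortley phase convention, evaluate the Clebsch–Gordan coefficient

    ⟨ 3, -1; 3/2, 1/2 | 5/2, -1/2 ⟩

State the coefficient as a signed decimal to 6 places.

√[6·2!4!1!/8! · 2!4!2!1!2!3!] = √(288/35)
  +(−1)^1/∏(1,1,3,1,1,0)! = -1/6  (running -1/6)
  +(−1)^2/∏(2,0,2,0,2,1)! = 1/8  (running -1/24)
⟨..|..⟩ = √(288/35)·(-1/24) = -0.119523

−√(1/70) ≈ -0.119523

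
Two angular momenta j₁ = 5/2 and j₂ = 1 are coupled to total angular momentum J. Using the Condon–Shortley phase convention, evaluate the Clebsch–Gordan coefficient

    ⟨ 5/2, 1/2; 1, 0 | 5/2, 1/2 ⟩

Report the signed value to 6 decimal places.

triangle: 1!×4!×1!/7! = 24/5040
(j±m)!: 3!×2!×1!×1!×3!×2! = 144
prefactor² = (2J+1)×Δ×N² = 144/35
  k=0: +1/(0!×1!×2!×1!×2!×0!) = 1/4
  k=1: −1/(1!×0!×1!×0!×3!×1!) = -1/6
Σ = 1/12  ⇒  CG² = 144/35×1/12² = 1/35
CG = +√(1/35) = +0.169031

+√(1/35) = +0.169031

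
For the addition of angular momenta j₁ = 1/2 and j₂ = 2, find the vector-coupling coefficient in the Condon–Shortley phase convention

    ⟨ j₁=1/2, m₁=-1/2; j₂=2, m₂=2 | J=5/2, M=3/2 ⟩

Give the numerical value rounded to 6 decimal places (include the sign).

+√(1/5) = +0.447214

triangle: 0!·1!·4!/6! = 24/720
(j±m)!: 0!·1!·4!·0!·4!·1! = 576
prefactor² = (2J+1)·Δ·N² = 576/5
  k=0: +1/(0!·0!·1!·4!·0!·0!) = 1/24
Σ = 1/24  ⇒  CG² = 576/5·1/24² = 1/5
CG = +√(1/5) = +0.447214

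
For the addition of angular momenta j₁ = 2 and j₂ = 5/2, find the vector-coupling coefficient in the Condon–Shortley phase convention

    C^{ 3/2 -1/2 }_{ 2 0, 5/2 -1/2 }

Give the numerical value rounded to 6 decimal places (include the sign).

triangle: 3!*1!*2!/7! = 12/5040
(j±m)!: 2!*2!*2!*3!*1!*2! = 96
prefactor² = (2J+1)*Δ*N² = 32/35
  k=1: −1/(1!*2!*1!*1!*0!*1!) = -1/2
  k=2: +1/(2!*1!*0!*0!*1!*2!) = 1/4
Σ = -1/4  ⇒  CG² = 32/35*(-1/4)² = 2/35
CG = −√(2/35) = -0.239046

-0.239046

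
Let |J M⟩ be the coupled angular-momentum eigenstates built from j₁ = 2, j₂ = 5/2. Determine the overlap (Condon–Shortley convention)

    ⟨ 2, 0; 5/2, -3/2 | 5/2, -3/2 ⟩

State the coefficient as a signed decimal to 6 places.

j₁+j₂−J=2  J+j₁−j₂=2  J−j₁+j₂=3  j₁+j₂+J+1=8
(j₁±m₁, j₂±m₂, J±M) = (2,2,1,4,1,4)
P² = 288/35
sum k=0..1:
  [0] +1/8 = 1/8
  [1] −1/6 = -1/6
S = -1/24
C² = P²·S² = 1/70 ; C = -0.119523

-0.119523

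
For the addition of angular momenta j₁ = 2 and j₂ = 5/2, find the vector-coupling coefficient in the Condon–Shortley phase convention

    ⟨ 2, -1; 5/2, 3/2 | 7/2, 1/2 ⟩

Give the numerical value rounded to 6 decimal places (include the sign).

triangle: 1!×3!×4!/9! = 144/362880
(j±m)!: 1!×3!×4!×1!×4!×3! = 20736
prefactor² = (2J+1)×Δ×N² = 2304/35
  k=0: +1/(0!×1!×3!×4!×0!×0!) = 1/144
  k=1: −1/(1!×0!×2!×3!×1!×1!) = -1/12
Σ = -11/144  ⇒  CG² = 2304/35×(-11/144)² = 121/315
CG = −√(121/315) = -0.619780

−√(121/315) ≈ -0.619780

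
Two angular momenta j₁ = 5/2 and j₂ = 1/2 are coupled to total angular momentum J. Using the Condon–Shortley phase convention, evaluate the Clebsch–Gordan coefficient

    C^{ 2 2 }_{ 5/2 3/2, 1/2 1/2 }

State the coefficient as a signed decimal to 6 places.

-0.408248

√[5·1!4!0!/6! · 4!1!1!0!4!0!] = √(96)
  +(−1)^1/∏(1,0,0,0,4,0)! = -1/24  (running -1/24)
⟨..|..⟩ = √(96)·(-1/24) = -0.408248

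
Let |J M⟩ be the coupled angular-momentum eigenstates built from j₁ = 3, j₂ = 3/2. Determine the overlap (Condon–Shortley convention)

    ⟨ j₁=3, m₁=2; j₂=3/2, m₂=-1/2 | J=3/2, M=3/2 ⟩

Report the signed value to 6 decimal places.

-0.534522  (= −√(2/7))

j₁+j₂−J=3  J+j₁−j₂=3  J−j₁+j₂=0  j₁+j₂+J+1=7
(j₁±m₁, j₂±m₂, J±M) = (5,1,1,2,3,0)
P² = 288/7
sum k=1..1:
  [1] −1/12 = -1/12
S = -1/12
C² = P²·S² = 2/7 ; C = -0.534522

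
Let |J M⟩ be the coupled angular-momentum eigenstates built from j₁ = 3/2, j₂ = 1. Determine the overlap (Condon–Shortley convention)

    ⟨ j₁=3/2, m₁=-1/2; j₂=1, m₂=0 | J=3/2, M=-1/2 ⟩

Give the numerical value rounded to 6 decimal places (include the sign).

-0.258199  (= −√(1/15))

√[4·1!2!1!/5! · 1!2!1!1!1!2!] = √(4/15)
  +(−1)^0/∏(0,1,2,1,0,0)! = 1/2  (running 1/2)
  +(−1)^1/∏(1,0,1,0,1,1)! = -1  (running -1/2)
⟨..|..⟩ = √(4/15)·(-1/2) = -0.258199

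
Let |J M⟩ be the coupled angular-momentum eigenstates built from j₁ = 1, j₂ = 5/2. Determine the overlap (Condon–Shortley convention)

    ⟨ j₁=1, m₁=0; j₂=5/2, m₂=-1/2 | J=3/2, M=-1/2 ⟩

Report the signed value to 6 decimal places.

triangle: 2!×0!×3!/6! = 12/720
(j±m)!: 1!×1!×2!×3!×1!×2! = 24
prefactor² = (2J+1)×Δ×N² = 8/5
  k=1: −1/(1!×1!×0!×1!×0!×2!) = -1/2
Σ = -1/2  ⇒  CG² = 8/5×(-1/2)² = 2/5
CG = −√(2/5) = -0.632456

−√(2/5) = -0.632456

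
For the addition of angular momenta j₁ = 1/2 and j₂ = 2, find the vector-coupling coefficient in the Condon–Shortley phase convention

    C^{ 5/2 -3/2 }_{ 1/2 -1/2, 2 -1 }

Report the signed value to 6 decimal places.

triangle: 0!·1!·4!/6! = 24/720
(j±m)!: 0!·1!·1!·3!·1!·4! = 144
prefactor² = (2J+1)·Δ·N² = 144/5
  k=0: +1/(0!·0!·1!·1!·0!·3!) = 1/6
Σ = 1/6  ⇒  CG² = 144/5·1/6² = 4/5
CG = +√(4/5) = +0.894427

+0.894427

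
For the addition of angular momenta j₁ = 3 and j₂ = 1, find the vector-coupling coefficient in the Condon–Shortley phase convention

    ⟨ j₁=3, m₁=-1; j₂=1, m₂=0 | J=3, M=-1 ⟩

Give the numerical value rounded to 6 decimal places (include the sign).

√[7·1!5!1!/8! · 2!4!1!1!2!4!] = √(48)
  +(−1)^0/∏(0,1,4,1,1,0)! = 1/24  (running 1/24)
  +(−1)^1/∏(1,0,3,0,2,1)! = -1/12  (running -1/24)
⟨..|..⟩ = √(48)·(-1/24) = -0.288675

−√(1/12) ≈ -0.288675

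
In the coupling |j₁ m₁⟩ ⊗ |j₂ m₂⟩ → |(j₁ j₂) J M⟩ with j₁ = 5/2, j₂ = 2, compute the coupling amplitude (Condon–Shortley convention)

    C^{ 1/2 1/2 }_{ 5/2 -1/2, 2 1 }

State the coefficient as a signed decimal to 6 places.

j₁+j₂−J=4  J+j₁−j₂=1  J−j₁+j₂=0  j₁+j₂+J+1=6
(j₁±m₁, j₂±m₂, J±M) = (2,3,3,1,1,0)
P² = 24/5
sum k=3..3:
  [3] −1/6 = -1/6
S = -1/6
C² = P²·S² = 2/15 ; C = -0.365148

-0.365148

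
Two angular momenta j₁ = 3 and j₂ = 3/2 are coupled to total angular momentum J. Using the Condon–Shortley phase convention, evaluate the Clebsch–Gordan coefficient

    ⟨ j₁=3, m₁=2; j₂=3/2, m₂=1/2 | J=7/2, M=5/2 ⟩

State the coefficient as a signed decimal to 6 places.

+0.377964

√[8·1!5!2!/9! · 5!1!2!1!6!1!] = √(6400/7)
  +(−1)^0/∏(0,1,1,2,4,0)! = 1/48  (running 1/48)
  +(−1)^1/∏(1,0,0,1,5,1)! = -1/120  (running 1/80)
⟨..|..⟩ = √(6400/7)·(1/80) = +0.377964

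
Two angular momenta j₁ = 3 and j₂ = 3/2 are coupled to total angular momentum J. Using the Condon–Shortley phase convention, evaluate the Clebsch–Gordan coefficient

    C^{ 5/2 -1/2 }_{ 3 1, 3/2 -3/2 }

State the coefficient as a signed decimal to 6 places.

+√(27/70) ≈ +0.621059

j₁+j₂−J=2  J+j₁−j₂=4  J−j₁+j₂=1  j₁+j₂+J+1=8
(j₁±m₁, j₂±m₂, J±M) = (4,2,0,3,2,3)
P² = 864/35
sum k=0..0:
  [0] +1/8 = 1/8
S = 1/8
C² = P²·S² = 27/70 ; C = +0.621059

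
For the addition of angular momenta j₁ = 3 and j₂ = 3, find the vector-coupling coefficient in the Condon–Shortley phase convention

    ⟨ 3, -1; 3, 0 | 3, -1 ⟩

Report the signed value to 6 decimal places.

+0.408248  (= +√(1/6))

j₁+j₂−J=3  J+j₁−j₂=3  J−j₁+j₂=3  j₁+j₂+J+1=10
(j₁±m₁, j₂±m₂, J±M) = (2,4,3,3,2,4)
P² = 864/25
sum k=1..3:
  [1] −1/24 = -1/24
  [2] +1/8 = 1/8
  [3] −1/72 = -1/72
S = 5/72
C² = P²·S² = 1/6 ; C = +0.408248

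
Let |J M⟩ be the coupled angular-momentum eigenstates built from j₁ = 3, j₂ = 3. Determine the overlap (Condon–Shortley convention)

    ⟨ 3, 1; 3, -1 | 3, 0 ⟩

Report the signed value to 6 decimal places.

√[7·3!3!3!/10! · 4!2!2!4!3!3!] = √(864/25)
  +(−1)^0/∏(0,3,2,2,1,1)! = 1/24  (running 1/24)
  +(−1)^1/∏(1,2,1,1,2,2)! = -1/8  (running -1/12)
  +(−1)^2/∏(2,1,0,0,3,3)! = 1/72  (running -5/72)
⟨..|..⟩ = √(864/25)·(-5/72) = -0.408248

-0.408248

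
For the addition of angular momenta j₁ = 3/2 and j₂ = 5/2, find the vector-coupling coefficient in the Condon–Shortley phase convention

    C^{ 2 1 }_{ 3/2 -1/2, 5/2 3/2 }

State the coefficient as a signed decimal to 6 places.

√[5·2!1!3!/7! · 1!2!4!1!3!1!] = √(24/7)
  +(−1)^1/∏(1,1,1,3,0,0)! = -1/6  (running -1/6)
  +(−1)^2/∏(2,0,0,2,1,1)! = 1/4  (running 1/12)
⟨..|..⟩ = √(24/7)·(1/12) = +0.154303

+0.154303  (= +√(1/42))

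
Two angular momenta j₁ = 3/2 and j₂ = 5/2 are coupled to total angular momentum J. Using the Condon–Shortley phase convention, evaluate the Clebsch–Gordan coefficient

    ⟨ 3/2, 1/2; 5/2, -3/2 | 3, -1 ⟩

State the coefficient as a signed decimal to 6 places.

triangle: 1!×2!×4!/8! = 48/40320
(j±m)!: 2!×1!×1!×4!×2!×4! = 2304
prefactor² = (2J+1)×Δ×N² = 96/5
  k=0: +1/(0!×1!×1!×1!×1!×3!) = 1/6
  k=1: −1/(1!×0!×0!×0!×2!×4!) = -1/48
Σ = 7/48  ⇒  CG² = 96/5×7/48² = 49/120
CG = +√(49/120) = +0.639010

+√(49/120) ≈ +0.639010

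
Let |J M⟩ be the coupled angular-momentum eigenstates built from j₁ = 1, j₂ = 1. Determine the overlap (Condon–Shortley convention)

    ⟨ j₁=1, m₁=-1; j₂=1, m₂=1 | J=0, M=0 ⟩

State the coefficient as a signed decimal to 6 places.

j₁+j₂−J=2  J+j₁−j₂=0  J−j₁+j₂=0  j₁+j₂+J+1=3
(j₁±m₁, j₂±m₂, J±M) = (0,2,2,0,0,0)
P² = 4/3
sum k=2..2:
  [2] +1/2 = 1/2
S = 1/2
C² = P²·S² = 1/3 ; C = +0.577350

+0.577350  (= +√(1/3))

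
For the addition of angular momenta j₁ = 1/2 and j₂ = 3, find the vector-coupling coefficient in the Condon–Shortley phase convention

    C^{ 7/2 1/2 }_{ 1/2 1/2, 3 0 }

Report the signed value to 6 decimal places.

+√(4/7) ≈ +0.755929

√[8·0!1!6!/8! · 1!0!3!3!4!3!] = √(5184/7)
  +(−1)^0/∏(0,0,0,3,1,3)! = 1/36  (running 1/36)
⟨..|..⟩ = √(5184/7)·(1/36) = +0.755929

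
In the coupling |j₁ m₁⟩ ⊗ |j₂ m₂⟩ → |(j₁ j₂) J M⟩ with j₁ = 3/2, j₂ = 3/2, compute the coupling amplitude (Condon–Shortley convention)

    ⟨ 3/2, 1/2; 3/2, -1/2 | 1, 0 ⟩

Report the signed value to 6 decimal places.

-0.223607  (= −√(1/20))

triangle: 2!·1!·1!/5! = 2/120
(j±m)!: 2!·1!·1!·2!·1!·1! = 4
prefactor² = (2J+1)·Δ·N² = 1/5
  k=0: +1/(0!·2!·1!·1!·0!·0!) = 1/2
  k=1: −1/(1!·1!·0!·0!·1!·1!) = -1
Σ = -1/2  ⇒  CG² = 1/5·(-1/2)² = 1/20
CG = −√(1/20) = -0.223607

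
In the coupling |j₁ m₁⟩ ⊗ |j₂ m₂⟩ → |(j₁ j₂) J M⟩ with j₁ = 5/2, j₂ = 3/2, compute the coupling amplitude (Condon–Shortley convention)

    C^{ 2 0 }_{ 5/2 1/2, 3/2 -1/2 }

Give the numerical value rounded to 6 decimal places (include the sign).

−√(1/14) ≈ -0.267261

j₁+j₂−J=2  J+j₁−j₂=3  J−j₁+j₂=1  j₁+j₂+J+1=7
(j₁±m₁, j₂±m₂, J±M) = (3,2,1,2,2,2)
P² = 8/7
sum k=0..1:
  [0] +1/4 = 1/4
  [1] −1/2 = -1/2
S = -1/4
C² = P²·S² = 1/14 ; C = -0.267261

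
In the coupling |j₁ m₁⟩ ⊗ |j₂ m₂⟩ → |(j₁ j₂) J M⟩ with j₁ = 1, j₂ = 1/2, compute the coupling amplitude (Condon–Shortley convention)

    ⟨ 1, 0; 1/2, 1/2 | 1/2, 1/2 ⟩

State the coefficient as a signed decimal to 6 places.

-0.577350  (= −√(1/3))

triangle: 1!·1!·0!/3! = 1/6
(j±m)!: 1!·1!·1!·0!·1!·0! = 1
prefactor² = (2J+1)·Δ·N² = 1/3
  k=1: −1/(1!·0!·0!·0!·1!·0!) = -1
Σ = -1  ⇒  CG² = 1/3·(-1)² = 1/3
CG = −√(1/3) = -0.577350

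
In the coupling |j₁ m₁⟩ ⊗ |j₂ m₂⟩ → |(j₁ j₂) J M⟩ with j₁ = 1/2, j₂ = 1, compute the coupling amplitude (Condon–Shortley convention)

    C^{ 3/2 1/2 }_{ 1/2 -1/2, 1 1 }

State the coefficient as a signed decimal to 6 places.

+0.577350

j₁+j₂−J=0  J+j₁−j₂=1  J−j₁+j₂=2  j₁+j₂+J+1=4
(j₁±m₁, j₂±m₂, J±M) = (0,1,2,0,2,1)
P² = 4/3
sum k=0..0:
  [0] +1/2 = 1/2
S = 1/2
C² = P²·S² = 1/3 ; C = +0.577350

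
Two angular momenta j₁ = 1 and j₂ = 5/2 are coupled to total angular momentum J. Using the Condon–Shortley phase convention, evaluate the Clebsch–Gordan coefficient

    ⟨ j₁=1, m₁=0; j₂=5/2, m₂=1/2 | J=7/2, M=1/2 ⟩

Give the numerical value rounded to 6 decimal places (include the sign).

j₁+j₂−J=0  J+j₁−j₂=2  J−j₁+j₂=5  j₁+j₂+J+1=8
(j₁±m₁, j₂±m₂, J±M) = (1,1,3,2,4,3)
P² = 576/7
sum k=0..0:
  [0] +1/12 = 1/12
S = 1/12
C² = P²·S² = 4/7 ; C = +0.755929

+√(4/7) = +0.755929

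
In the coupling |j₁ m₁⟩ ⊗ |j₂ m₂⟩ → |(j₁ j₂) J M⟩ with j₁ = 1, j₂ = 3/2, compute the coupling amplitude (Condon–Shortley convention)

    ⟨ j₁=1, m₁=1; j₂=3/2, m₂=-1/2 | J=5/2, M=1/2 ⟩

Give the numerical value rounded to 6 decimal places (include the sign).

+√(3/10) ≈ +0.547723

j₁+j₂−J=0  J+j₁−j₂=2  J−j₁+j₂=3  j₁+j₂+J+1=6
(j₁±m₁, j₂±m₂, J±M) = (2,0,1,2,3,2)
P² = 24/5
sum k=0..0:
  [0] +1/4 = 1/4
S = 1/4
C² = P²·S² = 3/10 ; C = +0.547723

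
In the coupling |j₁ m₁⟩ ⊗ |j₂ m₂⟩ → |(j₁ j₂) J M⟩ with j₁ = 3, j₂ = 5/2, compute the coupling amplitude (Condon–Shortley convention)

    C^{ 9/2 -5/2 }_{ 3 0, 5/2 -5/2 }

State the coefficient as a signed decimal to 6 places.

triangle: 1!*5!*4!/11! = 2880/39916800
(j±m)!: 3!*3!*0!*5!*2!*7! = 43545600
prefactor² = (2J+1)*Δ*N² = 345600/11
  k=0: +1/(0!*1!*3!*0!*2!*4!) = 1/288
Σ = 1/288  ⇒  CG² = 345600/11*1/288² = 25/66
CG = +√(25/66) = +0.615457

+0.615457  (= +√(25/66))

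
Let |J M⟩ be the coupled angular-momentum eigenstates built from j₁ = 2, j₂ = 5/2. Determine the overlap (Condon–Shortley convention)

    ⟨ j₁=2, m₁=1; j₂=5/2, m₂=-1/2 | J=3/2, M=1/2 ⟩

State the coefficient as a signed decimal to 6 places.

j₁+j₂−J=3  J+j₁−j₂=1  J−j₁+j₂=2  j₁+j₂+J+1=7
(j₁±m₁, j₂±m₂, J±M) = (3,1,2,3,2,1)
P² = 48/35
sum k=0..1:
  [0] +1/12 = 1/12
  [1] −1/2 = -1/2
S = -5/12
C² = P²·S² = 5/21 ; C = -0.487950

−√(5/21) ≈ -0.487950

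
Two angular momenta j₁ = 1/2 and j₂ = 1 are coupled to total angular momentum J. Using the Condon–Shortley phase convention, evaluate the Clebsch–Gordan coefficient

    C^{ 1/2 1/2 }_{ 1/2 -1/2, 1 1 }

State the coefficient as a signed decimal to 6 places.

√[2·1!0!1!/3! · 0!1!2!0!1!0!] = √(2/3)
  +(−1)^1/∏(1,0,0,1,0,0)! = -1  (running -1)
⟨..|..⟩ = √(2/3)·(-1) = -0.816497

−√(2/3) ≈ -0.816497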